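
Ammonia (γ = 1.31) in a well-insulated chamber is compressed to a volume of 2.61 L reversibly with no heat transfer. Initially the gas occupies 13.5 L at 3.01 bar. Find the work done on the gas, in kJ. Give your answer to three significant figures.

P₂ = P₁(V₁/V₂)^γ = 3.01×(13.5/2.61)^(1.31) = 25.91 bar.
For a reversible adiabat, W_by_gas = (P₁V₁ − P₂V₂)/(γ−1).
W_by = (301000×0.0135 − 2.591×10^6×0.00261) / (0.31) = -8708 J.
W_on_gas = −W_by = 8708 J.

W ≈ 8.71 kJ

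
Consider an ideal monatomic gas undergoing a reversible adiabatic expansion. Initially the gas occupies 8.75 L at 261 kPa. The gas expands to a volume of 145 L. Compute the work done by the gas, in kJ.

W ≈ 2.90 kJ

γ = 5/3 for a monatomic ideal gas.
P₂ = P₁(V₁/V₂)^γ = 261×(8.75/145)^(5/3) = 2.423 kPa.
For a reversible adiabat, W_by_gas = (P₁V₁ − P₂V₂)/(γ−1).
W_by = (261000×0.00875 − 2423×0.145) / (2/3) = 2899 J.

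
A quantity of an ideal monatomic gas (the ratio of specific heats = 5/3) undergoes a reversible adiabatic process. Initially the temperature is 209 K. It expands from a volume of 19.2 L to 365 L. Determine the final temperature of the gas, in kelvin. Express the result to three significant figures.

For a reversible adiabat TV^(γ−1) is constant, so T₂ = T₁ (V₁/V₂)^(γ−1).
T₂ = 209 × (19.2/365)^(2/3) = 29.34 K.

T₂ ≈ 29.3 K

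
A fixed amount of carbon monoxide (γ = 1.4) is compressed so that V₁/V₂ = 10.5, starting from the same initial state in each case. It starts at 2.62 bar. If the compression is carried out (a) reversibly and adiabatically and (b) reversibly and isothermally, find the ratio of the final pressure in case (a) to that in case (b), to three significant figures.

Isothermal: P_b = P₁(V₁/V₂) = 2.62×10.5.
Adiabatic: P_a = P₁(V₁/V₂)^γ = 2.62×10.5^(1.4).
P_a/P_b = (V₁/V₂)^(γ−1) = 10.5^(0.4) = 2.561.

P_adiabatic / P_isothermal ≈ 2.56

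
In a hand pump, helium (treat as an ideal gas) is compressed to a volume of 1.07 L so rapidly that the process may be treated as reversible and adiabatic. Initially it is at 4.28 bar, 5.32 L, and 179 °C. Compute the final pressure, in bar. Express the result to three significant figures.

P₂ ≈ 62.0 bar

Since PV^γ is constant along a reversible adiabat, P₂ = P₁ (V₁/V₂)^γ.
γ = 5/3 for a monatomic ideal gas.
P₂ = 4.28 × (5.32/1.07)^(5/3) = 61.99 bar.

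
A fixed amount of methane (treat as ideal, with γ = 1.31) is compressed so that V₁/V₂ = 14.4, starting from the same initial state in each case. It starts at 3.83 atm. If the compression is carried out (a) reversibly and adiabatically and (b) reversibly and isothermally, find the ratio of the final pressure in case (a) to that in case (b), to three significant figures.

P_adiabatic / P_isothermal ≈ 2.29

Isothermal: P_b = P₁(V₁/V₂) = 3.83×14.4.
Adiabatic: P_a = P₁(V₁/V₂)^γ = 3.83×14.4^(1.31).
P_a/P_b = (V₁/V₂)^(γ−1) = 14.4^(0.31) = 2.286.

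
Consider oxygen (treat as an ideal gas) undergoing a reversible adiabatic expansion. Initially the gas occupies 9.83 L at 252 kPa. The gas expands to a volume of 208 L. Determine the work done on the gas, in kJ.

W ≈ -4.37 kJ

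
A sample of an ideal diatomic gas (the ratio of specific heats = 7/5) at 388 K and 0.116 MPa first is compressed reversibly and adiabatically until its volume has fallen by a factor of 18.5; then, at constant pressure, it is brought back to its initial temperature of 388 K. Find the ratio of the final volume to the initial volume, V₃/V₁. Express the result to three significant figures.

V₃/V₁ ≈ 0.0168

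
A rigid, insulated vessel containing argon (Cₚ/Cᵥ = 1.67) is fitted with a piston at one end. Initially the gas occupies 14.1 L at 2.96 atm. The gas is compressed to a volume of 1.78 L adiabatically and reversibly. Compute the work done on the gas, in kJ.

P₂ = P₁(V₁/V₂)^γ = 2.96×(14.1/1.78)^(1.67) = 93.82 atm.
For a reversible adiabat, W_by_gas = (P₁V₁ − P₂V₂)/(γ−1).
W_by = (299900×0.0141 − 9.506×10^6×0.00178) / (0.67) = -18940 J.
W_on_gas = −W_by = 18940 J.

W ≈ 18.9 kJ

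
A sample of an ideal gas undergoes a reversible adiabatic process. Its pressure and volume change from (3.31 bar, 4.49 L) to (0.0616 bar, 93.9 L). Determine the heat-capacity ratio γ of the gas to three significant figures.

PV^γ = const ⇒ γ = ln(P₂/P₁) / ln(V₁/V₂).
γ = ln(0.0616/3.31) / ln(4.49/93.9) = 1.31.

γ ≈ 1.31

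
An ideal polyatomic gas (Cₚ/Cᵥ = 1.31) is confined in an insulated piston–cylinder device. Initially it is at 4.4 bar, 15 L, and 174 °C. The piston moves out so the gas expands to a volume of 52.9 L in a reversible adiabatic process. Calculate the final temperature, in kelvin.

T₂ ≈ 303 K

For a reversible adiabat TV^(γ−1) is constant, so T₂ = T₁ (V₁/V₂)^(γ−1).
T₁ = 174 °C = 447.1 K.
T₂ = 447.1 × (15/52.9)^(0.31) = 302.5 K.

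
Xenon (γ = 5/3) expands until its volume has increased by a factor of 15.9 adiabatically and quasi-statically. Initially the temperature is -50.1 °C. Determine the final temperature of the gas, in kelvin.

T₂ ≈ 35.3 K

Adiabatic: T₁V₁^(γ−1) = T₂V₂^(γ−1) ⇒ T₂ = T₁ (V₁/V₂)^(γ−1).
T₁ = -50.1 °C = 223 K.
T₂ = 223 × (1/15.9)^(2/3) = 35.28 K.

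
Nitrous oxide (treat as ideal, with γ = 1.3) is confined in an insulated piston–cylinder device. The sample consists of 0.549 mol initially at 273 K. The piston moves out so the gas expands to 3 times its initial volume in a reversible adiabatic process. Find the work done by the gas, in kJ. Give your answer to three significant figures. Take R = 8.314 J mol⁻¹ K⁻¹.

W ≈ 1.17 kJ

Adiabatic: T₁V₁^(γ−1) = T₂V₂^(γ−1) ⇒ T₂ = T₁ (V₁/V₂)^(γ−1).
T₂ = 273 × (1/3)^(0.3) = 196.3 K.
Q = 0, so ΔU = W_on_gas = nCᵥΔT with Cᵥ = R/(γ−1) = 27.71 J/(mol·K).
ΔU = 0.549 × 27.71 × (196.3 − 273) = -1166 J.
Work done by the gas = −ΔU = 1166 J.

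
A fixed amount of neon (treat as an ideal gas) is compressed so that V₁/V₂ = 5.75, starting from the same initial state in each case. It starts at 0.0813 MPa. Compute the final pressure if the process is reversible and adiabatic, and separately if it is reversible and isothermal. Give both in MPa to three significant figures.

adiabatic: 1.50 MPa; isothermal: 0.467 MPa

For a monatomic ideal gas γ = 5/3.
Isothermal: P₂ = P₁(V₁/V₂) = 0.0813×5.75 = 0.4675 MPa.
Adiabatic: P₂ = P₁(V₁/V₂)^γ = 0.0813×5.75^(5/3) = 1.5 MPa.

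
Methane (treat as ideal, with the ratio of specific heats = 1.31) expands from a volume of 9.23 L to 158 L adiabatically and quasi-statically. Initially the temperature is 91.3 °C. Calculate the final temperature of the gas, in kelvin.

For a reversible adiabat TV^(γ−1) is constant, so T₂ = T₁ (V₁/V₂)^(γ−1).
T₁ = 91.3 °C = 364.4 K.
T₂ = 364.4 × (9.23/158)^(0.31) = 151.1 K.

T₂ ≈ 151 K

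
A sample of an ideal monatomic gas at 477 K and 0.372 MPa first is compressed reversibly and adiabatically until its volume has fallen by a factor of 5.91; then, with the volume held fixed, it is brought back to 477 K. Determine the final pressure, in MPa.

For a monatomic ideal gas γ = 5/3.
Adiabatic step (PV^γ = const): P₂ = 0.372×5.91^(5/3) = 7.187 MPa; T₂ = 477×5.91^(2/3) = 1559 K.
Isochoric: P₃ = P₂(T₃/T₂) = 7.187 × (477/1559) = 2.199 MPa.

P₃ ≈ 2.20 MPa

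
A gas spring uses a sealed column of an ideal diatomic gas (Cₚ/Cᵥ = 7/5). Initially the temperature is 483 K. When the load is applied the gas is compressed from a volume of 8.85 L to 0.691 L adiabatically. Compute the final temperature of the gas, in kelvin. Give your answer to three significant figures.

T₂ ≈ 1340 K

Adiabatic: T₁V₁^(γ−1) = T₂V₂^(γ−1) ⇒ T₂ = T₁ (V₁/V₂)^(γ−1).
T₂ = 483 × (8.85/0.691)^(2/5) = 1339 K.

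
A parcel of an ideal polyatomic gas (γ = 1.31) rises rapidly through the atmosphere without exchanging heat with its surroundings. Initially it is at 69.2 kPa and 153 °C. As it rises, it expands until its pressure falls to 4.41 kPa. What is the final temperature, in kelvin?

T₂ ≈ 222 K

Along an adiabat T P^((1−γ)/γ) is constant, so T₂ = T₁ (P₂/P₁)^((γ−1)/γ).
T₁ = 153 °C = 426.1 K.
T₂ = 426.1 × (4.41/69.2)^(0.237) = 222.1 K.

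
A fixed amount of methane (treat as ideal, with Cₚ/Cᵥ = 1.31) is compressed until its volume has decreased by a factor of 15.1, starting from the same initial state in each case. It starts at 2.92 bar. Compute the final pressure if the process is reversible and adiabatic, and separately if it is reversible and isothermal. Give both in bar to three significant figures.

adiabatic: 102 bar; isothermal: 44.1 bar

Isothermal: P₂ = P₁(V₁/V₂) = 2.92×15.1 = 44.09 bar.
Adiabatic: P₂ = P₁(V₁/V₂)^γ = 2.92×15.1^(1.31) = 102.3 bar.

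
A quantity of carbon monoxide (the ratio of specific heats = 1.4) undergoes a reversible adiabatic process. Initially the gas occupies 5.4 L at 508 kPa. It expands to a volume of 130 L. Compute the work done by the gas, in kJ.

W ≈ 4.94 kJ

P₂ = P₁(V₁/V₂)^γ = 508×(5.4/130)^(1.4) = 5.911 kPa.
For a reversible adiabat, W_by_gas = (P₁V₁ − P₂V₂)/(γ−1).
W_by = (508000×0.0054 − 5911×0.13) / (0.4) = 4937 J.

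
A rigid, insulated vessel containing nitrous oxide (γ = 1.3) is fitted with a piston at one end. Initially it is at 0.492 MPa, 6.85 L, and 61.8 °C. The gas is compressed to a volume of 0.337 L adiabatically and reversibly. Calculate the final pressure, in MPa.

P₂ ≈ 24.7 MPa

Since PV^γ is constant along a reversible adiabat, P₂ = P₁ (V₁/V₂)^γ.
P₂ = 0.492 × (6.85/0.337)^(1.3) = 24.69 MPa.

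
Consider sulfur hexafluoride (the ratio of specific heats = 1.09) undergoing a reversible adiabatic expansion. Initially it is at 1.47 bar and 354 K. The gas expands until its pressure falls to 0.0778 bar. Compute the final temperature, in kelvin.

T₂ ≈ 278 K

Along an adiabat T P^((1−γ)/γ) is constant, so T₂ = T₁ (P₂/P₁)^((γ−1)/γ).
T₂ = 354 × (0.0778/1.47)^(0.0826) = 277.7 K.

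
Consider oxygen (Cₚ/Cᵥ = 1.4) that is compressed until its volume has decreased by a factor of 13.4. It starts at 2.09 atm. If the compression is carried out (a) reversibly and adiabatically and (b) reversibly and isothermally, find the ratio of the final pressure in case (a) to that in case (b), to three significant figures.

Isothermal: P_b = P₁(V₁/V₂) = 2.09×13.4.
Adiabatic: P_a = P₁(V₁/V₂)^γ = 2.09×13.4^(1.4).
P_a/P_b = (V₁/V₂)^(γ−1) = 13.4^(0.4) = 2.824.

P_adiabatic / P_isothermal ≈ 2.82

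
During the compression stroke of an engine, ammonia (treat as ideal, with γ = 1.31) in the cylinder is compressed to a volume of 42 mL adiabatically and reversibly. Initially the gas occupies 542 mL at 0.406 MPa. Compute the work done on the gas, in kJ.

W ≈ 0.859 kJ

P₂ = P₁(V₁/V₂)^γ = 0.406×(542/42)^(1.31) = 11.58 MPa.
For a reversible adiabat, W_by_gas = (P₁V₁ − P₂V₂)/(γ−1).
W_by = (406000×0.000542 − 1.158×10^7×4.2×10^-5) / (0.31) = -858.7 J.
W_on_gas = −W_by = 858.7 J.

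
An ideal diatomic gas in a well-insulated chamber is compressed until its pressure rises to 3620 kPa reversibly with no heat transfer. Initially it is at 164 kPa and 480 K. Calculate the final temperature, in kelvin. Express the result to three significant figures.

T₂ ≈ 1160 K

Along an adiabat T P^((1−γ)/γ) is constant, so T₂ = T₁ (P₂/P₁)^((γ−1)/γ).
For a diatomic ideal gas γ = 7/5, so (γ−1)/γ = 2/7.
T₂ = 480 × (3620/164)^(2/7) = 1162 K.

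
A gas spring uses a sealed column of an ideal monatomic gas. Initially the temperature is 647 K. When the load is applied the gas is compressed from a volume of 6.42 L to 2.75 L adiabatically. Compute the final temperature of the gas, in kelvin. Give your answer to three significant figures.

T₂ ≈ 1140 K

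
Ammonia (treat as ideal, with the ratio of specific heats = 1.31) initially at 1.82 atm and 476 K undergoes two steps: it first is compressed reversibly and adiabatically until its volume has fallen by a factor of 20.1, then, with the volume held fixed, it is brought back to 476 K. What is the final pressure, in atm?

P₃ ≈ 36.6 atm

Adiabatic step (PV^γ = const): P₂ = 1.82×20.1^(1.31) = 92.74 atm; T₂ = 476×20.1^(0.31) = 1207 K.
Isochoric: P₃ = P₂(T₃/T₂) = 92.74 × (476/1207) = 36.58 atm.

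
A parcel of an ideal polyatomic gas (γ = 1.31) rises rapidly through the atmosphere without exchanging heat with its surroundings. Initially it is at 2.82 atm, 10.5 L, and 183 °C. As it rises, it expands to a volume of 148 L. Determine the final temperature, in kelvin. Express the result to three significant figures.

T₂ ≈ 201 K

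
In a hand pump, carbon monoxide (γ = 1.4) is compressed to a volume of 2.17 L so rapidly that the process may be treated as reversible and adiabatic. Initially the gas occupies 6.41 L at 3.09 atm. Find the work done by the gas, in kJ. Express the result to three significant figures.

P₂ = P₁(V₁/V₂)^γ = 3.09×(6.41/2.17)^(1.4) = 14.08 atm.
For a reversible adiabat, W_by_gas = (P₁V₁ − P₂V₂)/(γ−1).
W_by = (313100×0.00641 − 1.426×10^6×0.00217) / (0.4) = -2721 J.

W ≈ -2.72 kJ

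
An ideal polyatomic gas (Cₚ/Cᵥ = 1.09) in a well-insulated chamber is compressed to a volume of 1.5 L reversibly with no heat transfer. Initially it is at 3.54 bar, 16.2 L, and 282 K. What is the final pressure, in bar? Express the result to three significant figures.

P₂ ≈ 47.4 bar

Adiabatic: P₁V₁^γ = P₂V₂^γ ⇒ P₂ = P₁ (V₁/V₂)^γ.
P₂ = 3.54 × (16.2/1.5)^(1.09) = 47.36 bar.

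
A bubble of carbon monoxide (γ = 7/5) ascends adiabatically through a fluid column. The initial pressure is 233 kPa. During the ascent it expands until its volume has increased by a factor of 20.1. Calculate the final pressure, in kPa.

P₂ ≈ 3.49 kPa

Adiabatic: P₁V₁^γ = P₂V₂^γ ⇒ P₂ = P₁ (V₁/V₂)^γ.
P₂ = 233 × (1/20.1)^(7/5) = 3.49 kPa.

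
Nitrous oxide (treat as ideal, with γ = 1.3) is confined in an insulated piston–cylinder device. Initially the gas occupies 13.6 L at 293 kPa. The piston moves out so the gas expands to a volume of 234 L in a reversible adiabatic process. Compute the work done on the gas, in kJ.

W ≈ -7.63 kJ

P₂ = P₁(V₁/V₂)^γ = 293×(13.6/234)^(1.3) = 7.252 kPa.
For a reversible adiabat, W_by_gas = (P₁V₁ − P₂V₂)/(γ−1).
W_by = (293000×0.0136 − 7252×0.234) / (0.3) = 7626 J.
W_on_gas = −W_by = -7626 J.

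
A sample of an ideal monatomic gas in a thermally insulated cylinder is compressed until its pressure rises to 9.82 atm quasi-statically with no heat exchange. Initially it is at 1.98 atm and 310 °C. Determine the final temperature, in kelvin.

Along an adiabat T P^((1−γ)/γ) is constant, so T₂ = T₁ (P₂/P₁)^((γ−1)/γ).
For a monatomic ideal gas γ = 5/3, so (γ−1)/γ = 2/5.
T₁ = 310 °C = 583.1 K.
T₂ = 583.1 × (9.82/1.98)^(2/5) = 1107 K.

T₂ ≈ 1110 K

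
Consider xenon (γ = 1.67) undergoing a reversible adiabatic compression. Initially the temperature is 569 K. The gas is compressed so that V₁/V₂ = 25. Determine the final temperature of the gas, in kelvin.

Adiabatic: T₁V₁^(γ−1) = T₂V₂^(γ−1) ⇒ T₂ = T₁ (V₁/V₂)^(γ−1).
T₂ = 569 × 25^(0.67) = 4917 K.

T₂ ≈ 4920 K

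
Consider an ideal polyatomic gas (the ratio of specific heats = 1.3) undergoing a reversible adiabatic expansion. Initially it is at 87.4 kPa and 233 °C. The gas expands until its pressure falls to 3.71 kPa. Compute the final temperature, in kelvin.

Adiabatic: T₂/T₁ = (P₂/P₁)^((γ−1)/γ).
T₁ = 233 °C = 506.1 K.
T₂ = 506.1 × (3.71/87.4)^(0.231) = 244.1 K.

T₂ ≈ 244 K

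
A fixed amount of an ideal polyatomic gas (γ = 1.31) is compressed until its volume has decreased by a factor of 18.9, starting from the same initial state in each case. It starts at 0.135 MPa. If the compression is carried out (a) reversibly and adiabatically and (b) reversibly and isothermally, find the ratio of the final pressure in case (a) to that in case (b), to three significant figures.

P_adiabatic / P_isothermal ≈ 2.49

Isothermal: P_b = P₁(V₁/V₂) = 0.135×18.9.
Adiabatic: P_a = P₁(V₁/V₂)^γ = 0.135×18.9^(1.31).
P_a/P_b = (V₁/V₂)^(γ−1) = 18.9^(0.31) = 2.487.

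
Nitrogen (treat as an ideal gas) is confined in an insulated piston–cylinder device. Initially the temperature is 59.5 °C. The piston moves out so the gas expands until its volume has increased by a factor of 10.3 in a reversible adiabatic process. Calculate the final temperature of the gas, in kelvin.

For a reversible adiabat TV^(γ−1) is constant, so T₂ = T₁ (V₁/V₂)^(γ−1).
For a diatomic ideal gas γ = 7/5, so γ−1 = 2/5.
T₁ = 59.5 °C = 332.6 K.
T₂ = 332.6 × (1/10.3)^(2/5) = 130.9 K.

T₂ ≈ 131 K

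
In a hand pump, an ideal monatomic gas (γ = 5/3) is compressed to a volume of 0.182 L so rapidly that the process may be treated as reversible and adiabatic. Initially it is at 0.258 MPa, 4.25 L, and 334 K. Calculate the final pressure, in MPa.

P₂ ≈ 49.2 MPa

Since PV^γ is constant along a reversible adiabat, P₂ = P₁ (V₁/V₂)^γ.
P₂ = 0.258 × (4.25/0.182)^(5/3) = 49.22 MPa.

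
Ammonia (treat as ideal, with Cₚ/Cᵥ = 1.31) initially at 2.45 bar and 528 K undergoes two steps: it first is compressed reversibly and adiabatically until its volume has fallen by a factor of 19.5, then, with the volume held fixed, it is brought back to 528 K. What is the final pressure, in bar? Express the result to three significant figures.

P₃ ≈ 47.8 bar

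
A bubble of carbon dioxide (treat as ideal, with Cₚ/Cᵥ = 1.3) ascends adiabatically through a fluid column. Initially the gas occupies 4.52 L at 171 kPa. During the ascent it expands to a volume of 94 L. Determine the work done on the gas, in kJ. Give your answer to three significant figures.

P₂ = P₁(V₁/V₂)^γ = 171×(4.52/94)^(1.3) = 3.308 kPa.
For a reversible adiabat, W_by_gas = (P₁V₁ − P₂V₂)/(γ−1).
W_by = (171000×0.00452 − 3308×0.094) / (0.3) = 1540 J.
W_on_gas = −W_by = -1540 J.

W ≈ -1.54 kJ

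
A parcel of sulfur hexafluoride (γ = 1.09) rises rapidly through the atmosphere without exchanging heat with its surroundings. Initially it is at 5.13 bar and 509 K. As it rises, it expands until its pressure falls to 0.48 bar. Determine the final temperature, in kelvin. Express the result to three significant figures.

T₂ ≈ 419 K

Adiabatic: T₂/T₁ = (P₂/P₁)^((γ−1)/γ).
T₂ = 509 × (0.48/5.13)^(0.0826) = 418.6 K.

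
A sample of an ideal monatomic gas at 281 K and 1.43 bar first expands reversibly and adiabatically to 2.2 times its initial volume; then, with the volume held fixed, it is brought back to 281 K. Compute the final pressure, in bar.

P₃ ≈ 0.650 bar

For a monatomic ideal gas γ = 5/3.
Adiabatic step (PV^γ = const): P₂ = 1.43×(1/2.2)^(5/3) = 0.3843 bar; T₂ = 281×(1/2.2)^(2/3) = 166.1 K.
Isochoric: P₃ = P₂(T₃/T₂) = 0.3843 × (281/166.1) = 0.65 bar.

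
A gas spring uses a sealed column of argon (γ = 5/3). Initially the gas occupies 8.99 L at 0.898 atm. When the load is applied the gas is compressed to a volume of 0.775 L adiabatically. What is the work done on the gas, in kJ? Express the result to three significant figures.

W ≈ 5.06 kJ

P₂ = P₁(V₁/V₂)^γ = 0.898×(8.99/0.775)^(5/3) = 53.38 atm.
For a reversible adiabat, W_by_gas = (P₁V₁ − P₂V₂)/(γ−1).
W_by = (90990×0.00899 − 5.409×10^6×0.000775) / (2/3) = -5061 J.
W_on_gas = −W_by = 5061 J.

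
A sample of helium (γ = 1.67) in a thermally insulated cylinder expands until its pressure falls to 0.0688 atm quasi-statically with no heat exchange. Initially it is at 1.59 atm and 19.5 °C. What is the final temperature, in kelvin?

T₂ ≈ 83.0 K

Adiabatic: T₂/T₁ = (P₂/P₁)^((γ−1)/γ).
T₁ = 19.5 °C = 292.6 K.
T₂ = 292.6 × (0.0688/1.59)^(0.401) = 83.02 K.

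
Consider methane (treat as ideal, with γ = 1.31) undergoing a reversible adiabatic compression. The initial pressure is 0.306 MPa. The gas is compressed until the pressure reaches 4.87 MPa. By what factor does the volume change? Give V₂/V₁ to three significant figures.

V₂/V₁ ≈ 0.121

From PV^γ = const, V₂/V₁ = (P₁/P₂)^(1/γ).
V₂/V₁ = (0.306/4.87)^(0.763) = 0.1209.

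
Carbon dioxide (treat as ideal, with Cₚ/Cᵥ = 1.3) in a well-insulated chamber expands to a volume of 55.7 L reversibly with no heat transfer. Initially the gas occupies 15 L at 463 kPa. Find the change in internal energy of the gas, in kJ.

ΔU ≈ -7.53 kJ

P₂ = P₁(V₁/V₂)^γ = 463×(15/55.7)^(1.3) = 84.12 kPa.
For a reversible adiabat, W_by_gas = (P₁V₁ − P₂V₂)/(γ−1).
W_by = (463000×0.015 − 84120×0.0557) / (0.3) = 7532 J.
Q = 0 ⇒ ΔU = −W_by = -7532 J.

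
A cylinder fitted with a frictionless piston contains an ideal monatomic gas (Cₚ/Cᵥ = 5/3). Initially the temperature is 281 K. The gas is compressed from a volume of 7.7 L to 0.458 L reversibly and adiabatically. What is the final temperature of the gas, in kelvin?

T₂ ≈ 1840 K

For a reversible adiabat TV^(γ−1) is constant, so T₂ = T₁ (V₁/V₂)^(γ−1).
T₂ = 281 × (7.7/0.458)^(2/3) = 1844 K.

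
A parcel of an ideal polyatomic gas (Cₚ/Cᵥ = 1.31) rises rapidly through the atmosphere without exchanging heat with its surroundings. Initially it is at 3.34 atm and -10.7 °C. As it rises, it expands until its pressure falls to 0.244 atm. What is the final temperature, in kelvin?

Adiabatic: T₂/T₁ = (P₂/P₁)^((γ−1)/γ).
T₁ = -10.7 °C = 262.4 K.
T₂ = 262.4 × (0.244/3.34)^(0.237) = 141.3 K.

T₂ ≈ 141 K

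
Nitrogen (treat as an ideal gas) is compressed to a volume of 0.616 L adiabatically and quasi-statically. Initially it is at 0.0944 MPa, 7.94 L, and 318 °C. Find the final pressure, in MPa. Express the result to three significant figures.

Adiabatic: P₁V₁^γ = P₂V₂^γ ⇒ P₂ = P₁ (V₁/V₂)^γ.
γ = 7/5 for a diatomic ideal gas.
P₂ = 0.0944 × (7.94/0.616)^(7/5) = 3.383 MPa.

P₂ ≈ 3.38 MPa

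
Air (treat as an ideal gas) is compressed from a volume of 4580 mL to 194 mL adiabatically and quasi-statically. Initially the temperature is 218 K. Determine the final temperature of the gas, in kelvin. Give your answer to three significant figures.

Adiabatic: T₁V₁^(γ−1) = T₂V₂^(γ−1) ⇒ T₂ = T₁ (V₁/V₂)^(γ−1).
For a diatomic ideal gas γ = 7/5, so γ−1 = 2/5.
T₂ = 218 × (4580/194)^(2/5) = 772.1 K.

T₂ ≈ 772 K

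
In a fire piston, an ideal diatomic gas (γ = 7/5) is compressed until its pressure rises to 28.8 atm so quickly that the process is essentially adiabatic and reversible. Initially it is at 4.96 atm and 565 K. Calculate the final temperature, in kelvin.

T₂ ≈ 934 K

Adiabatic: T₂/T₁ = (P₂/P₁)^((γ−1)/γ).
T₂ = 565 × (28.8/4.96)^(2/7) = 933.9 K.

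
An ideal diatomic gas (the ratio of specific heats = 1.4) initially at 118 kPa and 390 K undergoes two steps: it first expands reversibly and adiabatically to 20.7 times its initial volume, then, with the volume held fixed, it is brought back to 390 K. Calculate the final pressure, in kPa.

P₃ ≈ 5.70 kPa

Adiabatic step (PV^γ = const): P₂ = 118×(1/20.7)^(1.4) = 1.696 kPa; T₂ = 390×(1/20.7)^(0.4) = 116.1 K.
Isochoric: P₃ = P₂(T₃/T₂) = 1.696 × (390/116.1) = 5.7 kPa.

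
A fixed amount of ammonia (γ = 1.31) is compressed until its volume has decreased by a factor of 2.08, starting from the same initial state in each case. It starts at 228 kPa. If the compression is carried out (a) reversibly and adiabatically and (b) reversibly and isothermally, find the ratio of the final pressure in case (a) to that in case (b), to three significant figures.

Isothermal: P_b = P₁(V₁/V₂) = 228×2.08.
Adiabatic: P_a = P₁(V₁/V₂)^γ = 228×2.08^(1.31).
P_a/P_b = (V₁/V₂)^(γ−1) = 2.08^(0.31) = 1.255.

P_adiabatic / P_isothermal ≈ 1.25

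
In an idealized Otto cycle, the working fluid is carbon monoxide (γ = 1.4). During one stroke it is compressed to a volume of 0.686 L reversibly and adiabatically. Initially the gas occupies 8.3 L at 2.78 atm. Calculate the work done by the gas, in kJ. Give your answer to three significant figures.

W ≈ -10.0 kJ

P₂ = P₁(V₁/V₂)^γ = 2.78×(8.3/0.686)^(1.4) = 91.18 atm.
For a reversible adiabat, W_by_gas = (P₁V₁ − P₂V₂)/(γ−1).
W_by = (281700×0.0083 − 9.239×10^6×0.000686) / (0.4) = -10000 J.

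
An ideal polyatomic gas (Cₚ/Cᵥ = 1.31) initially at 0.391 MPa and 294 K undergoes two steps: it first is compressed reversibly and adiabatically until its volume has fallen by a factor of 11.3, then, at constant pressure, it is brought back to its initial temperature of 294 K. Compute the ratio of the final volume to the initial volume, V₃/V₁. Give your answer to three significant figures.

V₃/V₁ ≈ 0.0417

Adiabatic step: V₂/V₁ = 0.0885; T₂ = T₁·11.3^(0.31) = 623.5 K.
Isobaric step: V₃/V₂ = T₃/T₂ = 294/623.5.
V₃/V₁ = (V₂/V₁)(V₃/V₂) = 0.0885 × (294/623.5) = 0.04173.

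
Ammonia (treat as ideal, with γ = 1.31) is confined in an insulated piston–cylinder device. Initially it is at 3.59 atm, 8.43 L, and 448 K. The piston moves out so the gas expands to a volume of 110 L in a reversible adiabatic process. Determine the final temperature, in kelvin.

For a reversible adiabat TV^(γ−1) is constant, so T₂ = T₁ (V₁/V₂)^(γ−1).
T₂ = 448 × (8.43/110)^(0.31) = 202 K.

T₂ ≈ 202 K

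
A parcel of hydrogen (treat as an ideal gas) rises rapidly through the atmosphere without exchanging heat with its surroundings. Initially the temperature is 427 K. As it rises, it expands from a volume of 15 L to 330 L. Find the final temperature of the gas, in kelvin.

T₂ ≈ 124 K

Adiabatic: T₁V₁^(γ−1) = T₂V₂^(γ−1) ⇒ T₂ = T₁ (V₁/V₂)^(γ−1).
For a diatomic ideal gas γ = 7/5, so γ−1 = 2/5.
T₂ = 427 × (15/330)^(2/5) = 124 K.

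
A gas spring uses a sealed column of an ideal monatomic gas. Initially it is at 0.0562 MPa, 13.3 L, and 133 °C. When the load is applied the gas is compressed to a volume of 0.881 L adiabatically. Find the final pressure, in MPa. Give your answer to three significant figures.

P₂ ≈ 5.18 MPa

Adiabatic: P₁V₁^γ = P₂V₂^γ ⇒ P₂ = P₁ (V₁/V₂)^γ.
γ = 5/3 for a monatomic ideal gas.
P₂ = 0.0562 × (13.3/0.881)^(5/3) = 5.182 MPa.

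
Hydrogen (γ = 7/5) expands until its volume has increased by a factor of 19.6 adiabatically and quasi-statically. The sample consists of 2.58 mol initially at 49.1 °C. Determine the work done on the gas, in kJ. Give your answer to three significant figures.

W ≈ -12.0 kJ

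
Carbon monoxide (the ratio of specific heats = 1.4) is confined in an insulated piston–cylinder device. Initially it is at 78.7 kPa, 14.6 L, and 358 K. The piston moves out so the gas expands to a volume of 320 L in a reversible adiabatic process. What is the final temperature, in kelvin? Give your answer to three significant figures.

Adiabatic: T₁V₁^(γ−1) = T₂V₂^(γ−1) ⇒ T₂ = T₁ (V₁/V₂)^(γ−1).
T₂ = 358 × (14.6/320)^(0.4) = 104.1 K.

T₂ ≈ 104 K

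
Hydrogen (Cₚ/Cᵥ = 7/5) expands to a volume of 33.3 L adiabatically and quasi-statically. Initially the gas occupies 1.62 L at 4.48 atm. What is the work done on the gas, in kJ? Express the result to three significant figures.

P₂ = P₁(V₁/V₂)^γ = 4.48×(1.62/33.3)^(7/5) = 0.06504 atm.
For a reversible adiabat, W_by_gas = (P₁V₁ − P₂V₂)/(γ−1).
W_by = (453900×0.00162 − 6590×0.0333) / (2/5) = 1290 J.
W_on_gas = −W_by = -1290 J.

W ≈ -1.29 kJ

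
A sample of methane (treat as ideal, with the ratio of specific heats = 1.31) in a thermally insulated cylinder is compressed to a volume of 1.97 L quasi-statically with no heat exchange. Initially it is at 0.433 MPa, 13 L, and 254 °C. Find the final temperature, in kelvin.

For a reversible adiabat TV^(γ−1) is constant, so T₂ = T₁ (V₁/V₂)^(γ−1).
T₁ = 254 °C = 527.1 K.
T₂ = 527.1 × (13/1.97)^(0.31) = 946.2 K.

T₂ ≈ 946 K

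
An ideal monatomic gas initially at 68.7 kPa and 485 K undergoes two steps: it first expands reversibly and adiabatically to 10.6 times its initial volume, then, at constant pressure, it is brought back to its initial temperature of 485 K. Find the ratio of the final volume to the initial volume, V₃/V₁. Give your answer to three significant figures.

For a monatomic ideal gas γ = 5/3.
Adiabatic step: V₂/V₁ = 10.6; T₂ = T₁·(1/10.6)^(2/3) = 100.5 K.
Isobaric step: V₃/V₂ = T₃/T₂ = 485/100.5.
V₃/V₁ = (V₂/V₁)(V₃/V₂) = 10.6 × (485/100.5) = 51.15.

V₃/V₁ ≈ 51.1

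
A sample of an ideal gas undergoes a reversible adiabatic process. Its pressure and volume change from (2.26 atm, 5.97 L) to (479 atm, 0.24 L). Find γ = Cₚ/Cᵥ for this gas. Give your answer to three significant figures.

γ ≈ 1.67

PV^γ = const ⇒ γ = ln(P₂/P₁) / ln(V₁/V₂).
γ = ln(479/2.26) / ln(5.97/0.24) = 1.667.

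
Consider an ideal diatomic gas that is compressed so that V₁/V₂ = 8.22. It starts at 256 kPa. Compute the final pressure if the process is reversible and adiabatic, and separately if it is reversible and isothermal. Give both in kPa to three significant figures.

adiabatic: 4890 kPa; isothermal: 2100 kPa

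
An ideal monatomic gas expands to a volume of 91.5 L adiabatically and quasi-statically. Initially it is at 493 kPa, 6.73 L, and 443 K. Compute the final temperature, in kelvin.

Adiabatic: T₁V₁^(γ−1) = T₂V₂^(γ−1) ⇒ T₂ = T₁ (V₁/V₂)^(γ−1).
γ = 5/3 for a monatomic ideal gas.
T₂ = 443 × (6.73/91.5)^(2/3) = 77.77 K.

T₂ ≈ 77.8 K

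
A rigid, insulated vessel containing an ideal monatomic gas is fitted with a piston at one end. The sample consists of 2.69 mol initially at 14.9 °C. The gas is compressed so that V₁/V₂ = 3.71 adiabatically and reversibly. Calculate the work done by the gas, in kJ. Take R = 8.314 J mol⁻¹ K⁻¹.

For a reversible adiabat TV^(γ−1) is constant, so T₂ = T₁ (V₁/V₂)^(γ−1).
γ = 5/3 for a monatomic ideal gas, so γ−1 = 2/3.
T₁ = 14.9 °C = 288 K.
T₂ = 288 × 3.71^(2/3) = 690.3 K.
Q = 0, so ΔU = W_on_gas = nCᵥΔT with Cᵥ = R/(γ−1) = 12.47 J/(mol·K).
ΔU = 2.69 × 12.47 × (690.3 − 288) = 13490 J.
Work done by the gas = −ΔU = -13490 J.

W ≈ -13.5 kJ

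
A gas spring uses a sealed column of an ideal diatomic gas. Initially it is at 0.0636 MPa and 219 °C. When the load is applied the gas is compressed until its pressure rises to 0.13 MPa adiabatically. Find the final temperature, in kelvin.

T₂ ≈ 604 K

Along an adiabat T P^((1−γ)/γ) is constant, so T₂ = T₁ (P₂/P₁)^((γ−1)/γ).
For a diatomic ideal gas γ = 7/5, so (γ−1)/γ = 2/7.
T₁ = 219 °C = 492.1 K.
T₂ = 492.1 × (0.13/0.0636)^(2/7) = 603.7 K.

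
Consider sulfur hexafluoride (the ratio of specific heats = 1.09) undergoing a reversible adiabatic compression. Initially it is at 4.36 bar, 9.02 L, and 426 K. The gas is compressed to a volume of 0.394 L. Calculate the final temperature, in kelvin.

For a reversible adiabat TV^(γ−1) is constant, so T₂ = T₁ (V₁/V₂)^(γ−1).
T₂ = 426 × (9.02/0.394)^(0.09) = 564.7 K.

T₂ ≈ 565 K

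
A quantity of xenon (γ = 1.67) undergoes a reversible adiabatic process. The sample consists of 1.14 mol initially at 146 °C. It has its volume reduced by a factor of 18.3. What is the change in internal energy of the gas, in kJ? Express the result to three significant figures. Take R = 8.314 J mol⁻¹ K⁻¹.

For a reversible adiabat TV^(γ−1) is constant, so T₂ = T₁ (V₁/V₂)^(γ−1).
T₁ = 146 °C = 419.1 K.
T₂ = 419.1 × 18.3^(0.67) = 2939 K.
Q = 0, so ΔU = W_on_gas = nCᵥΔT with Cᵥ = R/(γ−1) = 12.41 J/(mol·K).
ΔU = 1.14 × 12.41 × (2939 − 419.1) = 35650 J.

ΔU ≈ 35.6 kJ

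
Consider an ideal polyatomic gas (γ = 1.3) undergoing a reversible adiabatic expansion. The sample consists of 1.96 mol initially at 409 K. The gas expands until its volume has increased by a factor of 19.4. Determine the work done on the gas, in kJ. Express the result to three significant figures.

W ≈ -13.1 kJ

For a reversible adiabat TV^(γ−1) is constant, so T₂ = T₁ (V₁/V₂)^(γ−1).
T₂ = 409 × (1/19.4)^(0.3) = 168 K.
Q = 0, so ΔU = W_on_gas = nCᵥΔT with Cᵥ = R/(γ−1) = 27.71 J/(mol·K).
ΔU = 1.96 × 27.71 × (168 − 409) = -13090 J.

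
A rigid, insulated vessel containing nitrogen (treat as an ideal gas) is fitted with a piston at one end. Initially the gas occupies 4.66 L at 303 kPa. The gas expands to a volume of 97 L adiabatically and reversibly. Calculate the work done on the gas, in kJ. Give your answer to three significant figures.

W ≈ -2.48 kJ

γ = 7/5 for a diatomic ideal gas.
P₂ = P₁(V₁/V₂)^γ = 303×(4.66/97)^(7/5) = 4.322 kPa.
For a reversible adiabat, W_by_gas = (P₁V₁ − P₂V₂)/(γ−1).
W_by = (303000×0.00466 − 4322×0.097) / (2/5) = 2482 J.
W_on_gas = −W_by = -2482 J.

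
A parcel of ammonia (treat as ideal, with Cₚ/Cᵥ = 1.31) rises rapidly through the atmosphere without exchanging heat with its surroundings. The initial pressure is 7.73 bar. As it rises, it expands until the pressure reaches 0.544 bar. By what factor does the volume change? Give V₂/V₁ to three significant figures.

From PV^γ = const, V₂/V₁ = (P₁/P₂)^(1/γ).
V₂/V₁ = (7.73/0.544)^(0.763) = 7.583.

V₂/V₁ ≈ 7.58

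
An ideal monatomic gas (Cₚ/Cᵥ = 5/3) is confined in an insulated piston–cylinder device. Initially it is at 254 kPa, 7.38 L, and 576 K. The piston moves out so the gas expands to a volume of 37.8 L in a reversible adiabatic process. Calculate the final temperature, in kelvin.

T₂ ≈ 194 K

For a reversible adiabat TV^(γ−1) is constant, so T₂ = T₁ (V₁/V₂)^(γ−1).
T₂ = 576 × (7.38/37.8)^(2/3) = 193.8 K.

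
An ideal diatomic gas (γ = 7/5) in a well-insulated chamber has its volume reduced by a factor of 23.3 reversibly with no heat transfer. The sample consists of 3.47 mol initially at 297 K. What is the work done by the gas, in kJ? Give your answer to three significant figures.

W ≈ -54.0 kJ

For a reversible adiabat TV^(γ−1) is constant, so T₂ = T₁ (V₁/V₂)^(γ−1).
T₂ = 297 × 23.3^(2/5) = 1046 K.
Q = 0, so ΔU = W_on_gas = nCᵥΔT with Cᵥ = R/(γ−1) = 20.79 J/(mol·K).
ΔU = 3.47 × 20.79 × (1046 − 297) = 54050 J.
Work done by the gas = −ΔU = -54050 J.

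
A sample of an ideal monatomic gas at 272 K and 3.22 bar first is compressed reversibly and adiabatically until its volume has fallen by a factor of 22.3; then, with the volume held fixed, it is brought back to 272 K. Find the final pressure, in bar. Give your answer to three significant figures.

P₃ ≈ 71.8 bar

For a monatomic ideal gas γ = 5/3.
Adiabatic step (PV^γ = const): P₂ = 3.22×22.3^(5/3) = 568.9 bar; T₂ = 272×22.3^(2/3) = 2155 K.
Isochoric: P₃ = P₂(T₃/T₂) = 568.9 × (272/2155) = 71.81 bar.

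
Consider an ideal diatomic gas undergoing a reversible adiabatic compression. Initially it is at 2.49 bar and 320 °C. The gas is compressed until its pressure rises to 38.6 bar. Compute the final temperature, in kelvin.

T₂ ≈ 1300 K

Adiabatic: T₂/T₁ = (P₂/P₁)^((γ−1)/γ).
For a diatomic ideal gas γ = 7/5, so (γ−1)/γ = 2/7.
T₁ = 320 °C = 593.1 K.
T₂ = 593.1 × (38.6/2.49)^(2/7) = 1298 K.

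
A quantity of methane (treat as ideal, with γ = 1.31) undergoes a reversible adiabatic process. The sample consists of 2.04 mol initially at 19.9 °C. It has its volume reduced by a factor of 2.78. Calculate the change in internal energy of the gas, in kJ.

Adiabatic: T₁V₁^(γ−1) = T₂V₂^(γ−1) ⇒ T₂ = T₁ (V₁/V₂)^(γ−1).
T₁ = 19.9 °C = 293 K.
T₂ = 293 × 2.78^(0.31) = 402.3 K.
Q = 0, so ΔU = W_on_gas = nCᵥΔT with Cᵥ = R/(γ−1) = 26.82 J/(mol·K).
ΔU = 2.04 × 26.82 × (402.3 − 293) = 5980 J.

ΔU ≈ 5.98 kJ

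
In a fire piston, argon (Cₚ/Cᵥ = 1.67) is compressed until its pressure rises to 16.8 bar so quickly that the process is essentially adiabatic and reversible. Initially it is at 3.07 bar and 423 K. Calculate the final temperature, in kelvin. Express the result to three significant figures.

Along an adiabat T P^((1−γ)/γ) is constant, so T₂ = T₁ (P₂/P₁)^((γ−1)/γ).
T₂ = 423 × (16.8/3.07)^(0.401) = 836.6 K.

T₂ ≈ 837 K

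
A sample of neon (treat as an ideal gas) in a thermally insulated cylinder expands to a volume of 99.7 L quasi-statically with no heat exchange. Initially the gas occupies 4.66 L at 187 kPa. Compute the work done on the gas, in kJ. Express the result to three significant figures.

W ≈ -1.14 kJ

γ = 5/3 for a monatomic ideal gas.
P₂ = P₁(V₁/V₂)^γ = 187×(4.66/99.7)^(5/3) = 1.134 kPa.
For a reversible adiabat, W_by_gas = (P₁V₁ − P₂V₂)/(γ−1).
W_by = (187000×0.00466 − 1134×0.0997) / (2/3) = 1138 J.
W_on_gas = −W_by = -1138 J.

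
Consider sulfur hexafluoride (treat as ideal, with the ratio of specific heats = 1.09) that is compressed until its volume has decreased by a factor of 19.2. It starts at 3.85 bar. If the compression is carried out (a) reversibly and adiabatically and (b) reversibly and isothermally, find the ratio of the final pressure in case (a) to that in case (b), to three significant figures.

P_adiabatic / P_isothermal ≈ 1.30

Isothermal: P_b = P₁(V₁/V₂) = 3.85×19.2.
Adiabatic: P_a = P₁(V₁/V₂)^γ = 3.85×19.2^(1.09).
P_a/P_b = (V₁/V₂)^(γ−1) = 19.2^(0.09) = 1.305.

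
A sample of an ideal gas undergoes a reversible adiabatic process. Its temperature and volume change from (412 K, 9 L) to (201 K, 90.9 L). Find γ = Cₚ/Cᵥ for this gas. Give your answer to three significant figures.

TV^(γ−1) = const ⇒ γ − 1 = ln(T₂/T₁) / ln(V₁/V₂).
γ = 1 + ln(201/412) / ln(9/90.9) = 1.31.

γ ≈ 1.31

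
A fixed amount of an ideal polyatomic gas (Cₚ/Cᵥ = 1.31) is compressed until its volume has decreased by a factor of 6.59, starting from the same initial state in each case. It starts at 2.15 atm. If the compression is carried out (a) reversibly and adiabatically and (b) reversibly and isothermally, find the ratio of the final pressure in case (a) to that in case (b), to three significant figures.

Isothermal: P_b = P₁(V₁/V₂) = 2.15×6.59.
Adiabatic: P_a = P₁(V₁/V₂)^γ = 2.15×6.59^(1.31).
P_a/P_b = (V₁/V₂)^(γ−1) = 6.59^(0.31) = 1.794.

P_adiabatic / P_isothermal ≈ 1.79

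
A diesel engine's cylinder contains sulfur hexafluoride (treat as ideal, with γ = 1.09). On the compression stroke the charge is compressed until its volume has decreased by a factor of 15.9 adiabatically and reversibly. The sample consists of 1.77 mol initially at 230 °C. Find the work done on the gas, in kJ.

W ≈ 23.3 kJ

For a reversible adiabat TV^(γ−1) is constant, so T₂ = T₁ (V₁/V₂)^(γ−1).
T₁ = 230 °C = 503.1 K.
T₂ = 503.1 × 15.9^(0.09) = 645.4 K.
Q = 0, so ΔU = W_on_gas = nCᵥΔT with Cᵥ = R/(γ−1) = 92.38 J/(mol·K).
ΔU = 1.77 × 92.38 × (645.4 − 503.1) = 23260 J.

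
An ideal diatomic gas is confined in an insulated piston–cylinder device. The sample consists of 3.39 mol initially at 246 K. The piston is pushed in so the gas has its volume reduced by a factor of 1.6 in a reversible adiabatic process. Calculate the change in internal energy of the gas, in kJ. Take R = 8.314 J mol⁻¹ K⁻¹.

ΔU ≈ 3.59 kJ

For a reversible adiabat TV^(γ−1) is constant, so T₂ = T₁ (V₁/V₂)^(γ−1).
γ = 7/5 for a diatomic ideal gas, so γ−1 = 2/5.
T₂ = 246 × 1.6^(2/5) = 296.9 K.
Q = 0, so ΔU = W_on_gas = nCᵥΔT with Cᵥ = R/(γ−1) = 20.79 J/(mol·K).
ΔU = 3.39 × 20.79 × (296.9 − 246) = 3585 J.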